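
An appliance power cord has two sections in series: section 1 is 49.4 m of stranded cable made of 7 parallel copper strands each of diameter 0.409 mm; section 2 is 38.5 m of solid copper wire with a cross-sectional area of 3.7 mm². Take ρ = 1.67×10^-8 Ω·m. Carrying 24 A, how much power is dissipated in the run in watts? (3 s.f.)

Section 1: A_strand = π(2.0450e-04)² = 1.314e-07 m²; R₁ = ρL/(N·A_s) = (1.67×10^-8)(49.4)/(7×1.314e-07) = 0.897 Ω
Section 2: A = 3.7 mm² = 3.700e-06 m²
R₂ = (1.67×10^-8)(38.5)/(3.700e-06) = 0.1738 Ω
R = R₁ + R₂ = 1.071 Ω
P = I²R = (24)² × 1.071 = 617 W

617 W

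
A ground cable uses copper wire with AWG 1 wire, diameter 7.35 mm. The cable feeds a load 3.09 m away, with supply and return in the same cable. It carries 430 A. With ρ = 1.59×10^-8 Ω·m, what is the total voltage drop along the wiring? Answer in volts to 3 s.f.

A = π(7.35/2 mm)² = π(3.6750e-03 m)² = 4.243e-05 m²
Total conductor length (both ways) L = 2 × 3.09 = 6.18 m
R = ρL/A = (1.59×10^-8)(6.18)/(4.243e-05) = 0.002316 Ω
V = IR = 430 × 0.002316 = 0.996 V

0.996 V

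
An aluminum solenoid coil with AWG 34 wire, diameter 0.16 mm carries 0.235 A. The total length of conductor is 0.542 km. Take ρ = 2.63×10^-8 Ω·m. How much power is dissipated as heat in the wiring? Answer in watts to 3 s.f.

A = π(0.16/2 mm)² = π(8.0000e-05 m)² = 2.011e-08 m²
R = ρL/A = (2.63×10^-8)(542)/(2.011e-08) = 709 Ω
P = I²R = (0.235)² × 709 = 39.2 W

39.2 W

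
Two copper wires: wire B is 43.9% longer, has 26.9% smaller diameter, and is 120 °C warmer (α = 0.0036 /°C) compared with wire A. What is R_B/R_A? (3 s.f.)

3.86

R ∝ ρL/d² with ρ ∝ (1+αΔT), so R_B/R_A = (1 + 43.9/100) × (1 − 26.9/100)⁻² × (1 + 0.0036×120)
= 1.439 × 1.871 × 1.432 = 3.86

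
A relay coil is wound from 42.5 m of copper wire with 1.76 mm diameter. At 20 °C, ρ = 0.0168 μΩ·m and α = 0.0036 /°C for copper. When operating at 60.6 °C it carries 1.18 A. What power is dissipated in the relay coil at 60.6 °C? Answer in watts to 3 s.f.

0.468 W

ρ = 0.0168 μΩ·m = 1.68×10^-8 Ω·m
A = π(d/2)² = π(8.8000e-04 m)² = 2.433e-06 m²
R₍20₎ = ρL/A = (1.68×10^-8)(42.5)/(2.433e-06) = 0.2935 Ω
R₍60.6₎ = R₍20₎(1 + αΔT) = 0.2935 × (1 + 0.0036×40.6) = 0.3364 Ω
P = I²R = (1.18)² × 0.3364 = 0.468 W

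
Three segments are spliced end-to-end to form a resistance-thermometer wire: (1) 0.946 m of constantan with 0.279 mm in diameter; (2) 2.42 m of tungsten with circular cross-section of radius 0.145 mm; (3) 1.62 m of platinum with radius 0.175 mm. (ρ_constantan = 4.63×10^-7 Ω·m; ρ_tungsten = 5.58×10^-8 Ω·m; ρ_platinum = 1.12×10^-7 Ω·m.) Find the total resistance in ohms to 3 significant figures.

11.1 Ω

Seg 1: A = π(d/2)² = π(1.3950e-04 m)² = 6.114e-08 m²
R_1 = (4.63×10^-7)(0.946)/(6.114e-08) = 7.164 Ω
Seg 2: A = πr² = π(1.4500e-04 m)² = 6.605e-08 m²
R_2 = (5.58×10^-8)(2.42)/(6.605e-08) = 2.044 Ω
Seg 3: A = πr² = π(1.7500e-04 m)² = 9.621e-08 m²
R_3 = (1.12×10^-7)(1.62)/(9.621e-08) = 1.886 Ω
R_total = R_1 + R_2 + R_3 = 11.1 Ω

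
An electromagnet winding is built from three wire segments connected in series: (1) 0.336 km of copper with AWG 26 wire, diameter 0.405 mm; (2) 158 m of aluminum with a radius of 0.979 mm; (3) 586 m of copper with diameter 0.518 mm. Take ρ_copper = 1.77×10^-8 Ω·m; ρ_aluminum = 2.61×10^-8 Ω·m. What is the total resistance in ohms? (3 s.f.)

Seg 1: A = π(0.405/2 mm)² = π(2.0250e-04 m)² = 1.288e-07 m²
R_1 = (1.77×10^-8)(336)/(1.288e-07) = 46.16 Ω
Seg 2: A = πr² = π(9.7900e-04 m)² = 3.011e-06 m²
R_2 = (2.61×10^-8)(158)/(3.011e-06) = 1.37 Ω
Seg 3: A = π(d/2)² = π(2.5900e-04 m)² = 2.107e-07 m²
R_3 = (1.77×10^-8)(586)/(2.107e-07) = 49.22 Ω
R_total = R_1 + R_2 + R_3 = 96.8 Ω

96.8 Ω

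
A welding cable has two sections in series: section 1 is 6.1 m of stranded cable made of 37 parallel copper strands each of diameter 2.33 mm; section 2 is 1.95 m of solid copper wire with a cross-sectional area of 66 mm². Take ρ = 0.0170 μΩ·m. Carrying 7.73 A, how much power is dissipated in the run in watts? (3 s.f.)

0.0693 W

ρ = 0.0170 μΩ·m = 1.70×10^-8 Ω·m
Section 1: A_strand = π(1.1650e-03)² = 4.264e-06 m²; R₁ = ρL/(N·A_s) = (1.70×10^-8)(6.1)/(37×4.264e-06) = 6.573×10^-4 Ω
Section 2: A = 66 mm² = 6.600e-05 m²
R₂ = (1.70×10^-8)(1.95)/(6.600e-05) = 5.023×10^-4 Ω
R = R₁ + R₂ = 0.00116 Ω
P = I²R = (7.73)² × 0.00116 = 0.0693 W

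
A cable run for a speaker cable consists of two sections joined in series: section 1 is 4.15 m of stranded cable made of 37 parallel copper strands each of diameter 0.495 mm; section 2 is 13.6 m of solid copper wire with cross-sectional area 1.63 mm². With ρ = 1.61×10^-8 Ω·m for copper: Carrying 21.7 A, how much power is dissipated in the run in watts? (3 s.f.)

67.7 W

Section 1: A_strand = π(2.4750e-04)² = 1.924e-07 m²; R₁ = ρL/(N·A_s) = (1.61×10^-8)(4.15)/(37×1.924e-07) = 0.009384 Ω
Section 2: A = 1.63 mm² = 1.630e-06 m²
R₂ = (1.61×10^-8)(13.6)/(1.630e-06) = 0.1343 Ω
R = R₁ + R₂ = 0.1437 Ω
P = I²R = (21.7)² × 0.1437 = 67.7 W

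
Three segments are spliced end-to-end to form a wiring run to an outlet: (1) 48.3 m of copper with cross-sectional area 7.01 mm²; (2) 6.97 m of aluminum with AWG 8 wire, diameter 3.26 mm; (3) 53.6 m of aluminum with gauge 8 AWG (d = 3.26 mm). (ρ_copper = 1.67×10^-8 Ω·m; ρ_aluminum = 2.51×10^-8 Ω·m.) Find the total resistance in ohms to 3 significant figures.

Seg 1: A = 7.01 mm² = 7.010e-06 m²
R_1 = (1.67×10^-8)(48.3)/(7.010e-06) = 0.1151 Ω
Seg 2: A = π(3.26/2 mm)² = π(1.6300e-03 m)² = 8.347e-06 m²
R_2 = (2.51×10^-8)(6.97)/(8.347e-06) = 0.02096 Ω
Seg 3: A = π(3.26/2 mm)² = π(1.6300e-03 m)² = 8.347e-06 m²
R_3 = (2.51×10^-8)(53.6)/(8.347e-06) = 0.1612 Ω
R_total = R_1 + R_2 + R_3 = 0.297 Ω

0.297 Ω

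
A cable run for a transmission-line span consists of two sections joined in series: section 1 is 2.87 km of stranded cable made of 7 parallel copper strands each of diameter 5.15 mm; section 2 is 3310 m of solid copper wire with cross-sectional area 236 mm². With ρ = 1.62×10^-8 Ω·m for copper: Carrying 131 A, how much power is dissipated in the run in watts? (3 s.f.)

9370 W

Section 1: A_strand = π(2.5750e-03)² = 2.083e-05 m²; R₁ = ρL/(N·A_s) = (1.62×10^-8)(2870)/(7×2.083e-05) = 0.3189 Ω
Section 2: A = 236 mm² = 2.360e-04 m²
R₂ = (1.62×10^-8)(3310)/(2.360e-04) = 0.2272 Ω
R = R₁ + R₂ = 0.5461 Ω
P = I²R = (131)² × 0.5461 = 9370 W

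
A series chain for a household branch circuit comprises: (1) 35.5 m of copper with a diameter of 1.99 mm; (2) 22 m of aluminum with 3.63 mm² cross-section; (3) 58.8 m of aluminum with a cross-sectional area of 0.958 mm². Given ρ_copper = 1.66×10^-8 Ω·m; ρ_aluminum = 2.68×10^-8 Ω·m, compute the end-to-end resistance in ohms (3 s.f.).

Seg 1: A = π(d/2)² = π(9.9500e-04 m)² = 3.110e-06 m²
R_1 = (1.66×10^-8)(35.5)/(3.110e-06) = 0.1895 Ω
Seg 2: A = 3.63 mm² = 3.630e-06 m²
R_2 = (2.68×10^-8)(22)/(3.630e-06) = 0.1624 Ω
Seg 3: A = 0.958 mm² = 9.580e-07 m²
R_3 = (2.68×10^-8)(58.8)/(9.580e-07) = 1.645 Ω
R_total = R_1 + R_2 + R_3 = 2.00 Ω

2.00 Ω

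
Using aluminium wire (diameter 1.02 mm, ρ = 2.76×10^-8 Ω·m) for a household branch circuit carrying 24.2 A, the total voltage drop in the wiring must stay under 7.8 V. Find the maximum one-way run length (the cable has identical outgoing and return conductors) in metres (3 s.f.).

4.77 m

A = π(d/2)² = π(5.1000e-04 m)² = 8.171e-07 m²
L_max = V_max·A/(2·ρI) = (7.8)(8.171e-07)/(2×2.76×10^-8×24.2) = 4.77 m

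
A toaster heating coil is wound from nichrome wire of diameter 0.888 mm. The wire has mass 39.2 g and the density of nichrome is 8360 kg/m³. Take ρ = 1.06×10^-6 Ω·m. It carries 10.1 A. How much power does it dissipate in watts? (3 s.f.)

A = π(d/2)² = π(4.4400e-04 m)² = 6.1932e-07 m²
L = m/(density·A) = 0.0392/(8360×6.1932e-07) = 7.571 m
R = ρL/A = (1.06×10^-6)(7.571)/(6.1932e-07) = 12.96 Ω
P = I²R = (10.1)² × 12.96 = 1320 W

1320 W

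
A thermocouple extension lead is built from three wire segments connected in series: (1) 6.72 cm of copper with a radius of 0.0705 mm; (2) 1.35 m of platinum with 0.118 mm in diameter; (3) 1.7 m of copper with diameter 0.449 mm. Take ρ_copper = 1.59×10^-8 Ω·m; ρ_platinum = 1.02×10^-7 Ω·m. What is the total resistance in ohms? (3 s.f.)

Seg 1: A = πr² = π(7.0500e-05 m)² = 1.561e-08 m²
R_1 = (1.59×10^-8)(0.0672)/(1.561e-08) = 0.06843 Ω
Seg 2: A = π(d/2)² = π(5.9000e-05 m)² = 1.094e-08 m²
R_2 = (1.02×10^-7)(1.35)/(1.094e-08) = 12.59 Ω
Seg 3: A = π(d/2)² = π(2.2450e-04 m)² = 1.583e-07 m²
R_3 = (1.59×10^-8)(1.7)/(1.583e-07) = 0.1707 Ω
R_total = R_1 + R_2 + R_3 = 12.8 Ω

12.8 Ω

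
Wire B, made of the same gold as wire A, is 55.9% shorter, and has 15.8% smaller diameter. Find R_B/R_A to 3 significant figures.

0.622

R ∝ L/d², so R_B/R_A = (1 − 55.9/100) × (1 − 15.8/100)⁻²
= 0.441 × 1.411 = 0.622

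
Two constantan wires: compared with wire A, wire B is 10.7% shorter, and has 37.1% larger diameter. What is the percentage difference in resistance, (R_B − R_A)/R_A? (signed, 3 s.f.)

R ∝ L/d², so R_B/R_A = (1 − 10.7/100) × (1 + 37.1/100)⁻²
= 0.893 × 0.532 = 0.4751
(R_B − R_A)/R_A = 0.4751 − 1 = -52.5%

-52.5%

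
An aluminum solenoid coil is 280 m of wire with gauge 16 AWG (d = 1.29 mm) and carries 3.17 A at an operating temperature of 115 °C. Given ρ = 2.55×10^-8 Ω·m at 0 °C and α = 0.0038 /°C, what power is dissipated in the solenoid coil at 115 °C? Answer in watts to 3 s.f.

A = π(1.29/2 mm)² = π(6.4500e-04 m)² = 1.307e-06 m²
R₍0₎ = ρL/A = (2.55×10^-8)(280)/(1.307e-06) = 5.463 Ω
R₍115₎ = R₍0₎(1 + αΔT) = 5.463 × (1 + 0.0038×115) = 7.85 Ω
P = I²R = (3.17)² × 7.85 = 78.9 W

78.9 W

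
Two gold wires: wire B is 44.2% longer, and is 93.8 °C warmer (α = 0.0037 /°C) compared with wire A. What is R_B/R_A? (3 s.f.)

R ∝ ρL/d² with ρ ∝ (1+αΔT), so R_B/R_A = (1 + 44.2/100) × (1 + 0.0037×93.8)
= 1.442 × 1.347 = 1.94

1.94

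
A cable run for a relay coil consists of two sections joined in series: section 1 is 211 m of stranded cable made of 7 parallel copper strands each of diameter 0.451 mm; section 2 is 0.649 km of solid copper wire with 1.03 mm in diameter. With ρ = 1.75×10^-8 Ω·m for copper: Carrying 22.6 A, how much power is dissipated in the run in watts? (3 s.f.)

8650 W

Section 1: A_strand = π(2.2550e-04)² = 1.598e-07 m²; R₁ = ρL/(N·A_s) = (1.75×10^-8)(211)/(7×1.598e-07) = 3.302 Ω
Section 2: A = π(d/2)² = π(5.1500e-04 m)² = 8.332e-07 m²
R₂ = (1.75×10^-8)(649)/(8.332e-07) = 13.63 Ω
R = R₁ + R₂ = 16.93 Ω
P = I²R = (22.6)² × 16.93 = 8650 W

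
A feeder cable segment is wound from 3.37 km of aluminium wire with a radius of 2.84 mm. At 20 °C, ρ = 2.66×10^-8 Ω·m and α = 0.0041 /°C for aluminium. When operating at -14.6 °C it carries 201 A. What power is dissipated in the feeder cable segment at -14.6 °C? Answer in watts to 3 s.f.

1.23×10^5 W

A = πr² = π(2.8400e-03 m)² = 2.534e-05 m²
R₍20₎ = ρL/A = (2.66×10^-8)(3370)/(2.534e-05) = 3.538 Ω
R₍-14.6₎ = R₍20₎(1 + αΔT) = 3.538 × (1 + 0.0041×-34.6) = 3.036 Ω
P = I²R = (201)² × 3.036 = 1.23×10^5 W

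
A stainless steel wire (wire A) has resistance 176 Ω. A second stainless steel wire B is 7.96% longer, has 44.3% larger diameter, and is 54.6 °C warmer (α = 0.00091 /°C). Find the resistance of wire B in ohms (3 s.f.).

95.8 Ω

R ∝ ρL/d² with ρ ∝ (1+αΔT), so R_B/R_A = (1 + 7.96/100) × (1 + 44.3/100)⁻² × (1 + 0.00091×54.6)
= 1.08 × 0.4803 × 1.05 = 0.5442
R_B = 0.5442 × 176 = 95.8 Ω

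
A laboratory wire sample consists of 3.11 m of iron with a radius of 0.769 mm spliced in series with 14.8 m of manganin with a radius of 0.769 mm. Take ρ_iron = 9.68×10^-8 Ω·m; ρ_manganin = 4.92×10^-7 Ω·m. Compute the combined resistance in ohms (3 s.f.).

4.08 Ω

Segment 1: A = πr² = π(7.6900e-04 m)² = 1.858e-06 m²
R₁ = ρL/A = (9.68×10^-8)(3.11)/(1.858e-06) = 0.162 Ω
R₂ = (4.92×10^-7)(14.8)/(1.858e-06) = 3.919 Ω
R = R₁ + R₂ = 4.08 Ω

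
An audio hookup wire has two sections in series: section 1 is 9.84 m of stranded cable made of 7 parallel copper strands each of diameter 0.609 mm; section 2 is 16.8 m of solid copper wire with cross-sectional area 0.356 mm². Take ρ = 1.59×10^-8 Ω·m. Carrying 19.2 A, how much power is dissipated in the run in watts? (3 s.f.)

Section 1: A_strand = π(3.0450e-04)² = 2.913e-07 m²; R₁ = ρL/(N·A_s) = (1.59×10^-8)(9.84)/(7×2.913e-07) = 0.07673 Ω
Section 2: A = 0.356 mm² = 3.560e-07 m²
R₂ = (1.59×10^-8)(16.8)/(3.560e-07) = 0.7503 Ω
R = R₁ + R₂ = 0.8271 Ω
P = I²R = (19.2)² × 0.8271 = 305 W

305 W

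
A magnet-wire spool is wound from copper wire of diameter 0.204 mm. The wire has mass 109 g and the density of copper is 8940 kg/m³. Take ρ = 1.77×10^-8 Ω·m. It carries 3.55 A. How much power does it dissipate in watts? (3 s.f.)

A = π(d/2)² = π(1.0200e-04 m)² = 3.2685e-08 m²
L = m/(density·A) = 0.109/(8940×3.2685e-08) = 373 m
R = ρL/A = (1.77×10^-8)(373)/(3.2685e-08) = 202 Ω
P = I²R = (3.55)² × 202 = 2550 W

2550 W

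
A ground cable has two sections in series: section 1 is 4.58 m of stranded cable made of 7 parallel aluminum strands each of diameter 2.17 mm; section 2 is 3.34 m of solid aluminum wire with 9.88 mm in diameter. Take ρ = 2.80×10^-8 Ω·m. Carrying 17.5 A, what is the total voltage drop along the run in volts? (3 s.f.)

Section 1: A_strand = π(1.0850e-03)² = 3.698e-06 m²; R₁ = ρL/(N·A_s) = (2.80×10^-8)(4.58)/(7×3.698e-06) = 0.004954 Ω
Section 2: A = π(d/2)² = π(4.9400e-03 m)² = 7.667e-05 m²
R₂ = (2.80×10^-8)(3.34)/(7.667e-05) = 0.00122 Ω
R = R₁ + R₂ = 0.006173 Ω
V = IR = 17.5 × 0.006173 = 0.108 V

0.108 V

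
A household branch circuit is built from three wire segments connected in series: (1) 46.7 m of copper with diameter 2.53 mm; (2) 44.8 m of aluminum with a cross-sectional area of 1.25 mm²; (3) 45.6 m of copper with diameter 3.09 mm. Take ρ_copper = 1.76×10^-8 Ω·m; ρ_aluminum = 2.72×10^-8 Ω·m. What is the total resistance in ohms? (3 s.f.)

Seg 1: A = π(d/2)² = π(1.2650e-03 m)² = 5.027e-06 m²
R_1 = (1.76×10^-8)(46.7)/(5.027e-06) = 0.1635 Ω
Seg 2: A = 1.25 mm² = 1.250e-06 m²
R_2 = (2.72×10^-8)(44.8)/(1.250e-06) = 0.9748 Ω
Seg 3: A = π(d/2)² = π(1.5450e-03 m)² = 7.499e-06 m²
R_3 = (1.76×10^-8)(45.6)/(7.499e-06) = 0.107 Ω
R_total = R_1 + R_2 + R_3 = 1.25 Ω

1.25 Ω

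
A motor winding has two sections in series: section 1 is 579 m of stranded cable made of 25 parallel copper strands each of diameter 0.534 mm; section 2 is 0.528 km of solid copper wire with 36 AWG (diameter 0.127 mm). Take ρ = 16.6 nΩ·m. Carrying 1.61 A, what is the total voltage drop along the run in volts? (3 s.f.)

1120 V

ρ = 16.6 nΩ·m = 1.66×10^-8 Ω·m
Section 1: A_strand = π(2.6700e-04)² = 2.240e-07 m²; R₁ = ρL/(N·A_s) = (1.66×10^-8)(579)/(25×2.240e-07) = 1.717 Ω
Section 2: A = π(0.127/2 mm)² = π(6.3500e-05 m)² = 1.267e-08 m²
R₂ = (1.66×10^-8)(528)/(1.267e-08) = 691.9 Ω
R = R₁ + R₂ = 693.6 Ω
V = IR = 1.61 × 693.6 = 1120 V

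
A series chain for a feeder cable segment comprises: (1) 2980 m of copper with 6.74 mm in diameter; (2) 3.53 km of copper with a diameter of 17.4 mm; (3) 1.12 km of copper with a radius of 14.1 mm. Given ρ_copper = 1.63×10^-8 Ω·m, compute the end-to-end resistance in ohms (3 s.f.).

1.63 Ω

Seg 1: A = π(d/2)² = π(3.3700e-03 m)² = 3.568e-05 m²
R_1 = (1.63×10^-8)(2980)/(3.568e-05) = 1.361 Ω
Seg 2: A = π(d/2)² = π(8.7000e-03 m)² = 2.378e-04 m²
R_2 = (1.63×10^-8)(3530)/(2.378e-04) = 0.242 Ω
Seg 3: A = πr² = π(1.4100e-02 m)² = 6.246e-04 m²
R_3 = (1.63×10^-8)(1120)/(6.246e-04) = 0.02923 Ω
R_total = R_1 + R_2 + R_3 = 1.63 Ω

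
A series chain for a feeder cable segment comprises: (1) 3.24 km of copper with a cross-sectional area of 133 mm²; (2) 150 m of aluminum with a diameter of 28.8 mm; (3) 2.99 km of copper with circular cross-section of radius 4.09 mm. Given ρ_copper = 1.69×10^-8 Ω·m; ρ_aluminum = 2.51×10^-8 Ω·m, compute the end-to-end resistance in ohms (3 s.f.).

1.38 Ω

Seg 1: A = 133 mm² = 1.330e-04 m²
R_1 = (1.69×10^-8)(3240)/(1.330e-04) = 0.4117 Ω
Seg 2: A = π(d/2)² = π(1.4400e-02 m)² = 6.514e-04 m²
R_2 = (2.51×10^-8)(150)/(6.514e-04) = 0.005779 Ω
Seg 3: A = πr² = π(4.0900e-03 m)² = 5.255e-05 m²
R_3 = (1.69×10^-8)(2990)/(5.255e-05) = 0.9615 Ω
R_total = R_1 + R_2 + R_3 = 1.38 Ω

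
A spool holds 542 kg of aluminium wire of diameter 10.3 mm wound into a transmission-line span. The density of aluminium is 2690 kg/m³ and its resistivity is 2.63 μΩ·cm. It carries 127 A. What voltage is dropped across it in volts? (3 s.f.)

96.9 V

ρ = 2.63 μΩ·cm = 2.63×10^-8 Ω·m
A = π(d/2)² = π(5.1500e-03 m)² = 8.3323e-05 m²
L = m/(density·A) = 542/(2690×8.3323e-05) = 2418 m
R = ρL/A = (2.63×10^-8)(2418)/(8.3323e-05) = 0.7633 Ω
V = IR = 127 × 0.7633 = 96.9 V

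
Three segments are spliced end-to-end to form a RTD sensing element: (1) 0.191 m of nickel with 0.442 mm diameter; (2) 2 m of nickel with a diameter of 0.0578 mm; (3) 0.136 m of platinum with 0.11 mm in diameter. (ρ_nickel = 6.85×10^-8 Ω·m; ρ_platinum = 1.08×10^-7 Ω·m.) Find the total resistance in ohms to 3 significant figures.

Seg 1: A = π(d/2)² = π(2.2100e-04 m)² = 1.534e-07 m²
R_1 = (6.85×10^-8)(0.191)/(1.534e-07) = 0.08527 Ω
Seg 2: A = π(d/2)² = π(2.8900e-05 m)² = 2.624e-09 m²
R_2 = (6.85×10^-8)(2)/(2.624e-09) = 52.21 Ω
Seg 3: A = π(d/2)² = π(5.5000e-05 m)² = 9.503e-09 m²
R_3 = (1.08×10^-7)(0.136)/(9.503e-09) = 1.546 Ω
R_total = R_1 + R_2 + R_3 = 53.8 Ω

53.8 Ω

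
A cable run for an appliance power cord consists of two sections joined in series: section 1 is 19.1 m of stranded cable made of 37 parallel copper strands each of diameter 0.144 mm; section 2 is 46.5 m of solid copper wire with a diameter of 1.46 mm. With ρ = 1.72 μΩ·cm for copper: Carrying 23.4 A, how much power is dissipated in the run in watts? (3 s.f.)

560 W

ρ = 1.72 μΩ·cm = 1.72×10^-8 Ω·m
Section 1: A_strand = π(7.2000e-05)² = 1.629e-08 m²; R₁ = ρL/(N·A_s) = (1.72×10^-8)(19.1)/(37×1.629e-08) = 0.5452 Ω
Section 2: A = π(d/2)² = π(7.3000e-04 m)² = 1.674e-06 m²
R₂ = (1.72×10^-8)(46.5)/(1.674e-06) = 0.4777 Ω
R = R₁ + R₂ = 1.023 Ω
P = I²R = (23.4)² × 1.023 = 560 W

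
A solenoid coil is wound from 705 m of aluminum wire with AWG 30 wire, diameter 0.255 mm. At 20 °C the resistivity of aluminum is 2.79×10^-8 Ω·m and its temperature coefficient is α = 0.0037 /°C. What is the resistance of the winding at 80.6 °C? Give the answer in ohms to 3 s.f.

472 Ω

A = π(0.255/2 mm)² = π(1.2750e-04 m)² = 5.107e-08 m²
R₍20°C₎ = ρL/A = (2.79×10^-8)(705)/(5.107e-08) = 385.1 Ω
R = R₀(1 + αΔT) = 385.1(1 + 0.0037×60.6) = 472 Ω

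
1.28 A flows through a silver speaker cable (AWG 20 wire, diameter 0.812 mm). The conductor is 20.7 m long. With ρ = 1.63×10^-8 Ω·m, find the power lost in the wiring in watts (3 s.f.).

A = π(0.812/2 mm)² = π(4.0600e-04 m)² = 5.178e-07 m²
R = ρL/A = (1.63×10^-8)(20.7)/(5.178e-07) = 0.6516 Ω
P = I²R = (1.28)² × 0.6516 = 1.07 W

1.07 W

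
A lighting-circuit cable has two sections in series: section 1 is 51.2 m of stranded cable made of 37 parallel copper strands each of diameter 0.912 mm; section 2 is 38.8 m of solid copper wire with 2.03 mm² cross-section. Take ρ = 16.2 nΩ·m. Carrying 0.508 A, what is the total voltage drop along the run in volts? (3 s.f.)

ρ = 16.2 nΩ·m = 1.62×10^-8 Ω·m
Section 1: A_strand = π(4.5600e-04)² = 6.533e-07 m²; R₁ = ρL/(N·A_s) = (1.62×10^-8)(51.2)/(37×6.533e-07) = 0.03432 Ω
Section 2: A = 2.03 mm² = 2.030e-06 m²
R₂ = (1.62×10^-8)(38.8)/(2.030e-06) = 0.3096 Ω
R = R₁ + R₂ = 0.344 Ω
V = IR = 0.508 × 0.344 = 0.175 V

0.175 V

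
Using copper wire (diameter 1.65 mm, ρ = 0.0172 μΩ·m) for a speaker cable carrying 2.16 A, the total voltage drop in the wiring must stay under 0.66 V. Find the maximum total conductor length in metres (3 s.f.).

38.0 m

ρ = 0.0172 μΩ·m = 1.72×10^-8 Ω·m
A = π(d/2)² = π(8.2500e-04 m)² = 2.138e-06 m²
L_max = V_max·A/(1·ρI) = (0.66)(2.138e-06)/(1.72×10^-8×2.16) = 38.0 m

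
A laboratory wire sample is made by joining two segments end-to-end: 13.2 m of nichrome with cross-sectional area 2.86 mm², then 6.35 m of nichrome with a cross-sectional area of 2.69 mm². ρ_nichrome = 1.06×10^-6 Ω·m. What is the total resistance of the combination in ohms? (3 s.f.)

Segment 1: A = 2.86 mm² = 2.860e-06 m²
R₁ = ρL/A = (1.06×10^-6)(13.2)/(2.860e-06) = 4.892 Ω
Segment 2: A = 2.69 mm² = 2.690e-06 m²
R₂ = (1.06×10^-6)(6.35)/(2.690e-06) = 2.502 Ω
R = R₁ + R₂ = 7.39 Ω

7.39 Ω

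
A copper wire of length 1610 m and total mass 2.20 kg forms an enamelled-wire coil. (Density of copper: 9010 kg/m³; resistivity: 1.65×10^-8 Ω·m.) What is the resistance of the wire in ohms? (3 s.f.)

175 Ω

A = m/(density·L) = 2.2/(9010×1610) = 1.5166e-07 m²
R = ρL/A = (1.65×10^-8)(1610)/(1.5166e-07) = 175 Ω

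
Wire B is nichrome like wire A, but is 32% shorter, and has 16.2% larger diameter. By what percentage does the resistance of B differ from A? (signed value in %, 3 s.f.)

-49.6%

R ∝ L/d², so R_B/R_A = (1 − 32/100) × (1 + 16.2/100)⁻²
= 0.68 × 0.7406 = 0.5036
(R_B − R_A)/R_A = 0.5036 − 1 = -49.6%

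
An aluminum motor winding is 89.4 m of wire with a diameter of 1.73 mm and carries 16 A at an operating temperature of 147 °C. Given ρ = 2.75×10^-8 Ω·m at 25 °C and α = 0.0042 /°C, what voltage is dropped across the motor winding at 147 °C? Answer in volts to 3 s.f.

25.3 V

A = π(d/2)² = π(8.6500e-04 m)² = 2.351e-06 m²
R₍25₎ = ρL/A = (2.75×10^-8)(89.4)/(2.351e-06) = 1.046 Ω
R₍147₎ = R₍25₎(1 + αΔT) = 1.046 × (1 + 0.0042×122) = 1.582 Ω
V = IR = 16 × 1.582 = 25.3 V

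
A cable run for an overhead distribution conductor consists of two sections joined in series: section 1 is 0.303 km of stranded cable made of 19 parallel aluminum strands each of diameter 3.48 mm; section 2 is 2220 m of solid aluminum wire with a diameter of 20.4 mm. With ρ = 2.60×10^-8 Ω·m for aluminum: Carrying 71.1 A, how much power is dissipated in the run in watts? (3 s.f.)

Section 1: A_strand = π(1.7400e-03)² = 9.511e-06 m²; R₁ = ρL/(N·A_s) = (2.60×10^-8)(303)/(19×9.511e-06) = 0.04359 Ω
Section 2: A = π(d/2)² = π(1.0200e-02 m)² = 3.269e-04 m²
R₂ = (2.60×10^-8)(2220)/(3.269e-04) = 0.1766 Ω
R = R₁ + R₂ = 0.2202 Ω
P = I²R = (71.1)² × 0.2202 = 1110 W

1110 W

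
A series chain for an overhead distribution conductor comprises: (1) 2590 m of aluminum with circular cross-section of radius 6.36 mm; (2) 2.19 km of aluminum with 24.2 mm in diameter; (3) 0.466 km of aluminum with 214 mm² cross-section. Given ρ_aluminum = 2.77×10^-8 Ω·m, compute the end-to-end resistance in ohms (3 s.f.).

Seg 1: A = πr² = π(6.3600e-03 m)² = 1.271e-04 m²
R_1 = (2.77×10^-8)(2590)/(1.271e-04) = 0.5646 Ω
Seg 2: A = π(d/2)² = π(1.2100e-02 m)² = 4.600e-04 m²
R_2 = (2.77×10^-8)(2190)/(4.600e-04) = 0.1319 Ω
Seg 3: A = 214 mm² = 2.140e-04 m²
R_3 = (2.77×10^-8)(466)/(2.140e-04) = 0.06032 Ω
R_total = R_1 + R_2 + R_3 = 0.757 Ω

0.757 Ω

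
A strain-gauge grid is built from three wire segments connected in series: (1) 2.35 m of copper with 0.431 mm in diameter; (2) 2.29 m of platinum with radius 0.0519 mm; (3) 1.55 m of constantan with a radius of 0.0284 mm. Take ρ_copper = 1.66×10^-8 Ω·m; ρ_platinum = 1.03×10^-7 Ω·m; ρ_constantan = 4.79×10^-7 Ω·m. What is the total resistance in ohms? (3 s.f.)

Seg 1: A = π(d/2)² = π(2.1550e-04 m)² = 1.459e-07 m²
R_1 = (1.66×10^-8)(2.35)/(1.459e-07) = 0.2674 Ω
Seg 2: A = πr² = π(5.1900e-05 m)² = 8.462e-09 m²
R_2 = (1.03×10^-7)(2.29)/(8.462e-09) = 27.87 Ω
Seg 3: A = πr² = π(2.8400e-05 m)² = 2.534e-09 m²
R_3 = (4.79×10^-7)(1.55)/(2.534e-09) = 293 Ω
R_total = R_1 + R_2 + R_3 = 321 Ω

321 Ω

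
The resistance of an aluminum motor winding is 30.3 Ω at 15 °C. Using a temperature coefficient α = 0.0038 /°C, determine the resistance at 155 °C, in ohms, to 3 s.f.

46.4 Ω

ΔT = 155 − 15 = 140 °C
R = R₀(1 + αΔT) = 30.3 × (1 + 0.0038×140) = 30.3 × 1.532 = 46.4 Ω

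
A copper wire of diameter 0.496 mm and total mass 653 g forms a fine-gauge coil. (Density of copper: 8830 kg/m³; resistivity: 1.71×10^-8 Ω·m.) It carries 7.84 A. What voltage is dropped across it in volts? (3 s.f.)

266 V

A = π(d/2)² = π(2.4800e-04 m)² = 1.9322e-07 m²
L = m/(density·A) = 0.653/(8830×1.9322e-07) = 382.7 m
R = ρL/A = (1.71×10^-8)(382.7)/(1.9322e-07) = 33.87 Ω
V = IR = 7.84 × 33.87 = 266 V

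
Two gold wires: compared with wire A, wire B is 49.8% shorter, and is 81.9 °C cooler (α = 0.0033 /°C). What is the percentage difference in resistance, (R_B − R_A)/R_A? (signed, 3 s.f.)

R ∝ ρL/d² with ρ ∝ (1+αΔT), so R_B/R_A = (1 − 49.8/100) × (1 − 0.0033×81.9)
= 0.502 × 0.7297 = 0.3663
(R_B − R_A)/R_A = 0.3663 − 1 = -63.4%

-63.4%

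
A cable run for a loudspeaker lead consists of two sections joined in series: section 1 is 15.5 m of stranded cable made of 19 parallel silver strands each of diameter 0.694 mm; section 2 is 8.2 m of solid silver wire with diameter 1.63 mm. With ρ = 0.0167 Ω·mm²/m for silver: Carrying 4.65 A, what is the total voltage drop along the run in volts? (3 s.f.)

0.473 V

ρ = 0.0167 Ω·mm²/m = 1.67×10^-8 Ω·m
Section 1: A_strand = π(3.4700e-04)² = 3.783e-07 m²; R₁ = ρL/(N·A_s) = (1.67×10^-8)(15.5)/(19×3.783e-07) = 0.03602 Ω
Section 2: A = π(d/2)² = π(8.1500e-04 m)² = 2.087e-06 m²
R₂ = (1.67×10^-8)(8.2)/(2.087e-06) = 0.06562 Ω
R = R₁ + R₂ = 0.1016 Ω
V = IR = 4.65 × 0.1016 = 0.473 V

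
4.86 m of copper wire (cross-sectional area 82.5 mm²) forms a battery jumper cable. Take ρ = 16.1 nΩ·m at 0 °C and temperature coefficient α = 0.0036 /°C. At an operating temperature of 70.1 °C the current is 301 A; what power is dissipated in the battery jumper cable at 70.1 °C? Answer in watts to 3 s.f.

ρ = 16.1 nΩ·m = 1.61×10^-8 Ω·m
A = 82.5 mm² = 8.250e-05 m²
R₍0₎ = ρL/A = (1.61×10^-8)(4.86)/(8.250e-05) = 9.484×10^-4 Ω
R₍70.1₎ = R₍0₎(1 + αΔT) = 9.484×10^-4 × (1 + 0.0036×70.1) = 0.001188 Ω
P = I²R = (301)² × 0.001188 = 108 W

108 W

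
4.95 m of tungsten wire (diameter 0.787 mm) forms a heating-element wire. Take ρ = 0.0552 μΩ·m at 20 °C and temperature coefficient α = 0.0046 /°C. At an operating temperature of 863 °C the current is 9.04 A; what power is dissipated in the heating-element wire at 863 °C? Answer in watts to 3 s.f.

ρ = 0.0552 μΩ·m = 5.52×10^-8 Ω·m
A = π(d/2)² = π(3.9350e-04 m)² = 4.865e-07 m²
R₍20₎ = ρL/A = (5.52×10^-8)(4.95)/(4.865e-07) = 0.5617 Ω
R₍863₎ = R₍20₎(1 + αΔT) = 0.5617 × (1 + 0.0046×843) = 2.74 Ω
P = I²R = (9.04)² × 2.74 = 224 W

224 W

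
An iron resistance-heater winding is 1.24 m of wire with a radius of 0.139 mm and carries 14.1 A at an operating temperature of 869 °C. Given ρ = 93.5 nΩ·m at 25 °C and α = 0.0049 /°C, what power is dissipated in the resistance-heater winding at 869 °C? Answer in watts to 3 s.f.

1950 W

ρ = 93.5 nΩ·m = 9.35×10^-8 Ω·m
A = πr² = π(1.3900e-04 m)² = 6.070e-08 m²
R₍25₎ = ρL/A = (9.35×10^-8)(1.24)/(6.070e-08) = 1.91 Ω
R₍869₎ = R₍25₎(1 + αΔT) = 1.91 × (1 + 0.0049×844) = 9.809 Ω
P = I²R = (14.1)² × 9.809 = 1950 W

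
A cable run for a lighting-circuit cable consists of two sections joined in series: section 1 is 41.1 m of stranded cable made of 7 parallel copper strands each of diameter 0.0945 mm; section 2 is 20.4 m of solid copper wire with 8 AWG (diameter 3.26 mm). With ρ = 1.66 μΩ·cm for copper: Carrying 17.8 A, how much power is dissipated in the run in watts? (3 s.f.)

ρ = 1.66 μΩ·cm = 1.66×10^-8 Ω·m
Section 1: A_strand = π(4.7250e-05)² = 7.014e-09 m²; R₁ = ρL/(N·A_s) = (1.66×10^-8)(41.1)/(7×7.014e-09) = 13.9 Ω
Section 2: A = π(3.26/2 mm)² = π(1.6300e-03 m)² = 8.347e-06 m²
R₂ = (1.66×10^-8)(20.4)/(8.347e-06) = 0.04057 Ω
R = R₁ + R₂ = 13.94 Ω
P = I²R = (17.8)² × 13.94 = 4420 W

4420 W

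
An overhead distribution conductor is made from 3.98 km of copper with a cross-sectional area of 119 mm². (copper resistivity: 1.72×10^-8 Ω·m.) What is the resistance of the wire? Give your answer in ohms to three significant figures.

A = 119 mm² = 1.190e-04 m²
R = ρL/A = (1.72×10^-8)(3980 m)/(1.190e-04 m²) = 0.575 Ω

0.575 Ω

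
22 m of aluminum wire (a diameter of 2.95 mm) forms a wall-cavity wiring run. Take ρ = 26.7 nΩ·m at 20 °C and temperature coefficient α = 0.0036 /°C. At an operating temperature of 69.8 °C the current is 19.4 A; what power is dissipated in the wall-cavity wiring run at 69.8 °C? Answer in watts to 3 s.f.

38.1 W

ρ = 26.7 nΩ·m = 2.67×10^-8 Ω·m
A = π(d/2)² = π(1.4750e-03 m)² = 6.835e-06 m²
R₍20₎ = ρL/A = (2.67×10^-8)(22)/(6.835e-06) = 0.08594 Ω
R₍69.8₎ = R₍20₎(1 + αΔT) = 0.08594 × (1 + 0.0036×49.8) = 0.1013 Ω
P = I²R = (19.4)² × 0.1013 = 38.1 W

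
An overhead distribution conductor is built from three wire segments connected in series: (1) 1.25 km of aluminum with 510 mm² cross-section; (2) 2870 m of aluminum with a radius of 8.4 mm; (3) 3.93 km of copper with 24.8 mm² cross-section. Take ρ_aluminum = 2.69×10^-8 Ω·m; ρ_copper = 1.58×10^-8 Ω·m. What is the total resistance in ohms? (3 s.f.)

Seg 1: A = 510 mm² = 5.100e-04 m²
R_1 = (2.69×10^-8)(1250)/(5.100e-04) = 0.06593 Ω
Seg 2: A = πr² = π(8.4000e-03 m)² = 2.217e-04 m²
R_2 = (2.69×10^-8)(2870)/(2.217e-04) = 0.3483 Ω
Seg 3: A = 24.8 mm² = 2.480e-05 m²
R_3 = (1.58×10^-8)(3930)/(2.480e-05) = 2.504 Ω
R_total = R_1 + R_2 + R_3 = 2.92 Ω

2.92 Ω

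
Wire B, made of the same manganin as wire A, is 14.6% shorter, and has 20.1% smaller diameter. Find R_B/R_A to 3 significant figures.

R ∝ L/d², so R_B/R_A = (1 − 14.6/100) × (1 − 20.1/100)⁻²
= 0.854 × 1.566 = 1.34

1.34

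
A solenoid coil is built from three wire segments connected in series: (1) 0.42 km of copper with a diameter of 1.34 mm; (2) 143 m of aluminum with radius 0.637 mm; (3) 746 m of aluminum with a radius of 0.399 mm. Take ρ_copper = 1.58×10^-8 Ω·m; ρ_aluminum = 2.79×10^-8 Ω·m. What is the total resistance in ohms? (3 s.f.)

49.5 Ω

Seg 1: A = π(d/2)² = π(6.7000e-04 m)² = 1.410e-06 m²
R_1 = (1.58×10^-8)(420)/(1.410e-06) = 4.706 Ω
Seg 2: A = πr² = π(6.3700e-04 m)² = 1.275e-06 m²
R_2 = (2.79×10^-8)(143)/(1.275e-06) = 3.13 Ω
Seg 3: A = πr² = π(3.9900e-04 m)² = 5.001e-07 m²
R_3 = (2.79×10^-8)(746)/(5.001e-07) = 41.61 Ω
R_total = R_1 + R_2 + R_3 = 49.5 Ω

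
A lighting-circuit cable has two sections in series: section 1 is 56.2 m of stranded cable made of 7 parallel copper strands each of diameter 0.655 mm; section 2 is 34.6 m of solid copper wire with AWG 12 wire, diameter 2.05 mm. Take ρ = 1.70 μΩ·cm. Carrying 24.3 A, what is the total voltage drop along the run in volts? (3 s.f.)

ρ = 1.70 μΩ·cm = 1.70×10^-8 Ω·m
Section 1: A_strand = π(3.2750e-04)² = 3.370e-07 m²; R₁ = ρL/(N·A_s) = (1.70×10^-8)(56.2)/(7×3.370e-07) = 0.4051 Ω
Section 2: A = π(2.05/2 mm)² = π(1.0250e-03 m)² = 3.301e-06 m²
R₂ = (1.70×10^-8)(34.6)/(3.301e-06) = 0.1782 Ω
R = R₁ + R₂ = 0.5833 Ω
V = IR = 24.3 × 0.5833 = 14.2 V

14.2 V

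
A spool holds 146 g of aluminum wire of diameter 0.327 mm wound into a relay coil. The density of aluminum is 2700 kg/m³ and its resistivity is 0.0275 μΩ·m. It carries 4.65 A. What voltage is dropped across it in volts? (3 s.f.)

ρ = 0.0275 μΩ·m = 2.75×10^-8 Ω·m
A = π(d/2)² = π(1.6350e-04 m)² = 8.3982e-08 m²
L = m/(density·A) = 0.146/(2700×8.3982e-08) = 643.9 m
R = ρL/A = (2.75×10^-8)(643.9)/(8.3982e-08) = 210.8 Ω
V = IR = 4.65 × 210.8 = 980 V

980 V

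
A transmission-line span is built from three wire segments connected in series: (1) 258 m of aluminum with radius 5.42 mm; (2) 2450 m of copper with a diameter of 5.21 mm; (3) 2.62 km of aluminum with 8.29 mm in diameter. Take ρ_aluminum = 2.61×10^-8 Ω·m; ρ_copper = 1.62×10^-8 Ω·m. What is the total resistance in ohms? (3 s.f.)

3.20 Ω

Seg 1: A = πr² = π(5.4200e-03 m)² = 9.229e-05 m²
R_1 = (2.61×10^-8)(258)/(9.229e-05) = 0.07296 Ω
Seg 2: A = π(d/2)² = π(2.6050e-03 m)² = 2.132e-05 m²
R_2 = (1.62×10^-8)(2450)/(2.132e-05) = 1.862 Ω
Seg 3: A = π(d/2)² = π(4.1450e-03 m)² = 5.398e-05 m²
R_3 = (2.61×10^-8)(2620)/(5.398e-05) = 1.267 Ω
R_total = R_1 + R_2 + R_3 = 3.20 Ω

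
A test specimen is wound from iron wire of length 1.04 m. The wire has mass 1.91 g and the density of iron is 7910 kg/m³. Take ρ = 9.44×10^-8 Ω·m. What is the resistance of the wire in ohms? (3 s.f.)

0.423 Ω

A = m/(density·L) = 0.00191/(7910×1.04) = 2.3218e-07 m²
R = ρL/A = (9.44×10^-8)(1.04)/(2.3218e-07) = 0.423 Ω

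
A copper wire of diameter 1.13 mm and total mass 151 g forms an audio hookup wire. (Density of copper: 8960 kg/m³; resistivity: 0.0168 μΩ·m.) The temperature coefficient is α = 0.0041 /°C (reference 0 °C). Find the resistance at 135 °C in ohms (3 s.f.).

ρ = 0.0168 μΩ·m = 1.68×10^-8 Ω·m
A = π(d/2)² = π(5.6500e-04 m)² = 1.0029e-06 m²
L = m/(density·A) = 0.151/(8960×1.0029e-06) = 16.8 m
R = ρL/A = (1.68×10^-8)(16.8)/(1.0029e-06) = 0.2815 Ω
R(135 °C) = 0.2815 × (1 + 0.0041×135) = 0.437 Ω

0.437 Ω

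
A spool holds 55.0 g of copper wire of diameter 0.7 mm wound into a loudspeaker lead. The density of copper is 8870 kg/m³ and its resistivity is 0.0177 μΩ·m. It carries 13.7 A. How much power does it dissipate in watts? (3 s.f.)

ρ = 0.0177 μΩ·m = 1.77×10^-8 Ω·m
A = π(d/2)² = π(3.5000e-04 m)² = 3.8485e-07 m²
L = m/(density·A) = 0.055/(8870×3.8485e-07) = 16.11 m
R = ρL/A = (1.77×10^-8)(16.11)/(3.8485e-07) = 0.741 Ω
P = I²R = (13.7)² × 0.741 = 139 W

139 W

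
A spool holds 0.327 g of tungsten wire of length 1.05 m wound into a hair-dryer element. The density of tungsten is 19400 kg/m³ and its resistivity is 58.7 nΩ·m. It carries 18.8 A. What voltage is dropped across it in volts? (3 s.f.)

72.2 V

ρ = 58.7 nΩ·m = 5.87×10^-8 Ω·m
A = m/(density·L) = 3.270×10^-4/(19400×1.05) = 1.6053e-08 m²
R = ρL/A = (5.87×10^-8)(1.05)/(1.6053e-08) = 3.839 Ω
V = IR = 18.8 × 3.839 = 72.2 V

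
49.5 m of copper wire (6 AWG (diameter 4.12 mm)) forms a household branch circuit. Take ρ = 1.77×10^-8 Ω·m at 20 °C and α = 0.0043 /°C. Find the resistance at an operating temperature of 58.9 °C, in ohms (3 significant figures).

0.0767 Ω

A = π(4.12/2 mm)² = π(2.0600e-03 m)² = 1.333e-05 m²
R₍20°C₎ = ρL/A = (1.77×10^-8)(49.5)/(1.333e-05) = 0.06572 Ω
R = R₀(1 + αΔT) = 0.06572(1 + 0.0043×38.9) = 0.0767 Ω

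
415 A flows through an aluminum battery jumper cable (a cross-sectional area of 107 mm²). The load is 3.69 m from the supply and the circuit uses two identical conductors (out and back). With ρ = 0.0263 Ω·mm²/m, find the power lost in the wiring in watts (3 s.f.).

312 W

ρ = 0.0263 Ω·mm²/m = 2.63×10^-8 Ω·m
A = 107 mm² = 1.070e-04 m²
Total conductor length (both ways) L = 2 × 3.69 = 7.38 m
R = ρL/A = (2.63×10^-8)(7.38)/(1.070e-04) = 0.001814 Ω
P = I²R = (415)² × 0.001814 = 312 W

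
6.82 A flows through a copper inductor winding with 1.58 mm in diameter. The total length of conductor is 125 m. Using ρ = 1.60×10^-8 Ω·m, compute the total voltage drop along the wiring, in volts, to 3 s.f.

6.96 V

A = π(d/2)² = π(7.9000e-04 m)² = 1.961e-06 m²
R = ρL/A = (1.60×10^-8)(125)/(1.961e-06) = 1.02 Ω
V = IR = 6.82 × 1.02 = 6.96 V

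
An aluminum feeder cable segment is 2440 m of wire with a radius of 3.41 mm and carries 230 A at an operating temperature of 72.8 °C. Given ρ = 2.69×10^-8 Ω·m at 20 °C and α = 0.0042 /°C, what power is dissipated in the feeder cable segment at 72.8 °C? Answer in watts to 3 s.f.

A = πr² = π(3.4100e-03 m)² = 3.653e-05 m²
R₍20₎ = ρL/A = (2.69×10^-8)(2440)/(3.653e-05) = 1.797 Ω
R₍72.8₎ = R₍20₎(1 + αΔT) = 1.797 × (1 + 0.0042×52.8) = 2.195 Ω
P = I²R = (230)² × 2.195 = 1.16×10^5 W

1.16×10^5 W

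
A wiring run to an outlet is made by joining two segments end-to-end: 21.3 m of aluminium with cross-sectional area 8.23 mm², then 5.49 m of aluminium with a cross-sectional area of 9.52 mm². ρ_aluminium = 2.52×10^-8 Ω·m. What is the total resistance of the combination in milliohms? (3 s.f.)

Segment 1: A = 8.23 mm² = 8.230e-06 m²
R₁ = ρL/A = (2.52×10^-8)(21.3)/(8.230e-06) = 0.06522 Ω
Segment 2: A = 9.52 mm² = 9.520e-06 m²
R₂ = (2.52×10^-8)(5.49)/(9.520e-06) = 0.01453 Ω
R = R₁ + R₂ = 79.8 mΩ

79.8 mΩ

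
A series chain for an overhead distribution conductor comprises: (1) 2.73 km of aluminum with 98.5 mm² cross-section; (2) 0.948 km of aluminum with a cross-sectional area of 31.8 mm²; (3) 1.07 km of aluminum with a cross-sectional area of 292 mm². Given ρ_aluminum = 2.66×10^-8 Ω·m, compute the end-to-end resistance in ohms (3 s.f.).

Seg 1: A = 98.5 mm² = 9.850e-05 m²
R_1 = (2.66×10^-8)(2730)/(9.850e-05) = 0.7372 Ω
Seg 2: A = 31.8 mm² = 3.180e-05 m²
R_2 = (2.66×10^-8)(948)/(3.180e-05) = 0.793 Ω
Seg 3: A = 292 mm² = 2.920e-04 m²
R_3 = (2.66×10^-8)(1070)/(2.920e-04) = 0.09747 Ω
R_total = R_1 + R_2 + R_3 = 1.63 Ω

1.63 Ω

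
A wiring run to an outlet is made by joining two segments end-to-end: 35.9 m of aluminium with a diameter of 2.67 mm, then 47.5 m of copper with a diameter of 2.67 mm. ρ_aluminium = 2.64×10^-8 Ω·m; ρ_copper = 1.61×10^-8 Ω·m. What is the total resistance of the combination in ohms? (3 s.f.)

Segment 1: A = π(d/2)² = π(1.3350e-03 m)² = 5.599e-06 m²
R₁ = ρL/A = (2.64×10^-8)(35.9)/(5.599e-06) = 0.1693 Ω
R₂ = (1.61×10^-8)(47.5)/(5.599e-06) = 0.1366 Ω
R = R₁ + R₂ = 0.306 Ω

0.306 Ω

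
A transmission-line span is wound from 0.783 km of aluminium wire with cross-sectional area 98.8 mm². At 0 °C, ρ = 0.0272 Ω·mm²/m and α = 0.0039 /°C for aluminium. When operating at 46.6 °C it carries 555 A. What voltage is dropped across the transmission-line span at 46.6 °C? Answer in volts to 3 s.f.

141 V

ρ = 0.0272 Ω·mm²/m = 2.72×10^-8 Ω·m
A = 98.8 mm² = 9.880e-05 m²
R₍0₎ = ρL/A = (2.72×10^-8)(783)/(9.880e-05) = 0.2156 Ω
R₍46.6₎ = R₍0₎(1 + αΔT) = 0.2156 × (1 + 0.0039×46.6) = 0.2547 Ω
V = IR = 555 × 0.2547 = 141 V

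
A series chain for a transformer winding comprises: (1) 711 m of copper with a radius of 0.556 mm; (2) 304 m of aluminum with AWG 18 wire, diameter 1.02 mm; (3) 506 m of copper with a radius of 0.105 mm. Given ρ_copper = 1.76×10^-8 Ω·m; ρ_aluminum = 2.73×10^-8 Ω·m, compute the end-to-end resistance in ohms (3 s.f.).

280 Ω

Seg 1: A = πr² = π(5.5600e-04 m)² = 9.712e-07 m²
R_1 = (1.76×10^-8)(711)/(9.712e-07) = 12.88 Ω
Seg 2: A = π(1.02/2 mm)² = π(5.1000e-04 m)² = 8.171e-07 m²
R_2 = (2.73×10^-8)(304)/(8.171e-07) = 10.16 Ω
Seg 3: A = πr² = π(1.0500e-04 m)² = 3.464e-08 m²
R_3 = (1.76×10^-8)(506)/(3.464e-08) = 257.1 Ω
R_total = R_1 + R_2 + R_3 = 280 Ω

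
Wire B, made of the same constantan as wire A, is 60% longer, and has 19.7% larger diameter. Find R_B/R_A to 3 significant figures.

1.12

R ∝ L/d², so R_B/R_A = (1 + 60/100) × (1 + 19.7/100)⁻²
= 1.6 × 0.6979 = 1.12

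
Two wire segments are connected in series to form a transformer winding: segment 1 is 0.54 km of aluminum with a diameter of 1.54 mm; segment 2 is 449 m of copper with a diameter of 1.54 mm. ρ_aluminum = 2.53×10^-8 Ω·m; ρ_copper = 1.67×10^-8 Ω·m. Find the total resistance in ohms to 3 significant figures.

11.4 Ω

Segment 1: A = π(d/2)² = π(7.7000e-04 m)² = 1.863e-06 m²
R₁ = ρL/A = (2.53×10^-8)(540)/(1.863e-06) = 7.335 Ω
R₂ = (1.67×10^-8)(449)/(1.863e-06) = 4.026 Ω
R = R₁ + R₂ = 11.4 Ω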